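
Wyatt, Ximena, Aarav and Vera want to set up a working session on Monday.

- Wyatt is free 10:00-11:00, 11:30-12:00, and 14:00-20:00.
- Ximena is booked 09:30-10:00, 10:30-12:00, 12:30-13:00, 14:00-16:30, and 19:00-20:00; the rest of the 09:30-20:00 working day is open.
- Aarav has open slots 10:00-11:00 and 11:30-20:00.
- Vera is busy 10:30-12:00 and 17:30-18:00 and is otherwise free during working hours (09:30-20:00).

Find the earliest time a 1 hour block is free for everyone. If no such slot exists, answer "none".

16:30

Ximena free within 09:30–20:00: 10:00–10:30, 12:00–12:30, 13:00–14:00, 16:30–19:00.
Vera free within 09:30–20:00: 09:30–10:30, 12:00–17:30, 18:00–20:00.
Wyatt ∩ Ximena: 10:00–10:30, 16:30–19:00.
Wyatt ∩ Ximena ∩ Aarav: 10:00–10:30, 16:30–19:00.
Wyatt ∩ Ximena ∩ Aarav ∩ Vera: 10:00–10:30, 16:30–17:30, 18:00–19:00.
Windows ≥ 60 min: 16:30–17:30, 18:00–19:00.
Earliest such window starts at 16:30.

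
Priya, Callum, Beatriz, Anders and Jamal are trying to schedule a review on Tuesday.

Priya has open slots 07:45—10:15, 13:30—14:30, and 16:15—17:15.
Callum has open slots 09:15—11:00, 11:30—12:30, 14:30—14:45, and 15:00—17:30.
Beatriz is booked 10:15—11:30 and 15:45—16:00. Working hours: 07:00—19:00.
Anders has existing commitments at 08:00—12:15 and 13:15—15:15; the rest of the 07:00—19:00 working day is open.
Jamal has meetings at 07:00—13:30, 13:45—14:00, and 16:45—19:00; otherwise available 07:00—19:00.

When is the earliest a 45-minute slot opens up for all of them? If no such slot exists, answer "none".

none

Beatriz free within 07:00–19:00: 07:00–10:15, 11:30–15:45, 16:00–19:00.
Anders free within 07:00–19:00: 07:00–08:00, 12:15–13:15, 15:15–19:00.
Jamal free within 07:00–19:00: 13:30–13:45, 14:00–16:45.
Priya ∩ Callum: 09:15–10:15, 16:15–17:15.
Priya ∩ Callum ∩ Beatriz: 09:15–10:15, 16:15–17:15.
Priya ∩ Callum ∩ Beatriz ∩ Anders: 16:15–17:15.
Priya ∩ Callum ∩ Beatriz ∩ Anders ∩ Jamal: 16:15–16:45.
Windows ≥ 45 min: (none).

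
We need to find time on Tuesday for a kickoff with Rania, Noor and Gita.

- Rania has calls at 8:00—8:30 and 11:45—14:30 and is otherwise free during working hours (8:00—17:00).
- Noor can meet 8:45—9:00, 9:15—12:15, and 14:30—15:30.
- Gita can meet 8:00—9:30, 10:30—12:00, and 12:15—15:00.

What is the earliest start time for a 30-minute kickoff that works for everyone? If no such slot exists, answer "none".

10:30

Rania free within 08:00–17:00: 08:30–11:45, 14:30–17:00.
Rania ∩ Noor: 08:45–09:00, 09:15–11:45, 14:30–15:30.
Rania ∩ Noor ∩ Gita: 08:45–09:00, 09:15–09:30, 10:30–11:45, 14:30–15:00.
Windows ≥ 30 min: 10:30–11:45, 14:30–15:00.
Earliest such window starts at 10:30.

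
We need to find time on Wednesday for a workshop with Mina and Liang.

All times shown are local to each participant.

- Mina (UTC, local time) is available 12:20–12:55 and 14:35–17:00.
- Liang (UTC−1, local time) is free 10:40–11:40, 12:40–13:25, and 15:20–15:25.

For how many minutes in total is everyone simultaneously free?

25 minutes

Mina → UTC: 12:20–12:55, 14:35–17:00.
Liang → UTC: 11:40–12:40, 13:40–14:25, 16:20–16:25.
Mina ∩ Liang: 12:20–12:40, 16:20–16:25.
Total common minutes: 20 + 5 = 25.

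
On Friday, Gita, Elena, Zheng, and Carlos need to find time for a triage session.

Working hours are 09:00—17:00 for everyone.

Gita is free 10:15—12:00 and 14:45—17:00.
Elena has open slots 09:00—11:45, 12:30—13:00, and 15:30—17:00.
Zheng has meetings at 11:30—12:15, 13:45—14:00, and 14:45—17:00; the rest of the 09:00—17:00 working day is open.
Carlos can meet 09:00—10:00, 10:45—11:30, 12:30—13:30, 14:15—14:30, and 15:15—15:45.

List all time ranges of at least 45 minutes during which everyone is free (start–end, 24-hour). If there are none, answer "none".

Zheng free within 09:00–17:00: 09:00–11:30, 12:15–13:45, 14:00–14:45.
Gita ∩ Elena: 10:15–11:45, 15:30–17:00.
Gita ∩ Elena ∩ Zheng: 10:15–11:30.
Gita ∩ Elena ∩ Zheng ∩ Carlos: 10:45–11:30.
Windows ≥ 45 min: 10:45–11:30.

10:45–11:30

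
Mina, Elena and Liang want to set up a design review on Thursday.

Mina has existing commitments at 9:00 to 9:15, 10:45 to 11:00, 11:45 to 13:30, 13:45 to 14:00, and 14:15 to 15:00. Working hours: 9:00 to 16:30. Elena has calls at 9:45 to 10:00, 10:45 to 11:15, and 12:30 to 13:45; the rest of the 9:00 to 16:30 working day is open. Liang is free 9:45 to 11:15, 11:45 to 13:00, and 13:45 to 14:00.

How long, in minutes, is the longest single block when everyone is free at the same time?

45 minutes

Mina free within 09:00–16:30: 09:15–10:45, 11:00–11:45, 13:30–13:45, 14:00–14:15, 15:00–16:30.
Elena free within 09:00–16:30: 09:00–09:45, 10:00–10:45, 11:15–12:30, 13:45–16:30.
Mina ∩ Elena: 09:15–09:45, 10:00–10:45, 11:15–11:45, 14:00–14:15, 15:00–16:30.
Mina ∩ Elena ∩ Liang: 10:00–10:45.
Single common window of 45 minutes.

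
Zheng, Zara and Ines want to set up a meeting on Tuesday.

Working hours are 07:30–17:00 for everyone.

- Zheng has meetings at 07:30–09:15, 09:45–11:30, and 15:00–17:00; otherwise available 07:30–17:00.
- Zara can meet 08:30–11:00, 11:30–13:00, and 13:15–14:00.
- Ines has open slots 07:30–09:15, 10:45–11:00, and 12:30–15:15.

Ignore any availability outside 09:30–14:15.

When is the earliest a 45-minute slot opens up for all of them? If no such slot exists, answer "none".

13:15

Zheng free within 07:30–17:00: 09:15–09:45, 11:30–15:00.
Zheng ∩ Zara: 09:15–09:45, 11:30–13:00, 13:15–14:00.
Zheng ∩ Zara ∩ Ines: 12:30–13:00, 13:15–14:00.
Restricted to 09:30–14:15: 12:30–13:00, 13:15–14:00.
Windows ≥ 45 min: 13:15–14:00.
Earliest such window starts at 13:15.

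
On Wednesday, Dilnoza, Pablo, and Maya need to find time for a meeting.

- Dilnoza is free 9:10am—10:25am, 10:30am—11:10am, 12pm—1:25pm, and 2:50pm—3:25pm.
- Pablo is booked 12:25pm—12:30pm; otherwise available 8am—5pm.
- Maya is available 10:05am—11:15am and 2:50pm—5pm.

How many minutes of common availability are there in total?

Pablo free within 08:00–17:00: 08:00–12:25, 12:30–17:00.
Dilnoza ∩ Pablo: 09:10–10:25, 10:30–11:10, 12:00–12:25, 12:30–13:25, 14:50–15:25.
Dilnoza ∩ Pablo ∩ Maya: 10:05–10:25, 10:30–11:10, 14:50–15:25.
Total common minutes: 20 + 40 + 35 = 95.

95 minutes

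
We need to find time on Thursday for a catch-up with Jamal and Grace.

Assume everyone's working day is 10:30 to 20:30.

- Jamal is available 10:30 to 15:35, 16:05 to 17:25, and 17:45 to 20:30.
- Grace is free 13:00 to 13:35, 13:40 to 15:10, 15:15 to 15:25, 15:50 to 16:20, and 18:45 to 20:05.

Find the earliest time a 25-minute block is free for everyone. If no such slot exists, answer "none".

13:00

Jamal ∩ Grace: 13:00–13:35, 13:40–15:10, 15:15–15:25, 16:05–16:20, 18:45–20:05.
Windows ≥ 25 min: 13:00–13:35, 13:40–15:10, 18:45–20:05.
Earliest such window starts at 13:00.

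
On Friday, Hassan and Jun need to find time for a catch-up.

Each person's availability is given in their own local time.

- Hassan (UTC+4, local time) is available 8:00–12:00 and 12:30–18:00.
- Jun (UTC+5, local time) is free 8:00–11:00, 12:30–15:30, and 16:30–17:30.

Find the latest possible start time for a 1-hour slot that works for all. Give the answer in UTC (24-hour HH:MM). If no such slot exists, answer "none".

11:30

Hassan → UTC: 04:00–08:00, 08:30–14:00.
Jun → UTC: 03:00–06:00, 07:30–10:30, 11:30–12:30.
Hassan ∩ Jun: 04:00–06:00, 07:30–08:00, 08:30–10:30, 11:30–12:30.
Windows ≥ 60 min: 04:00–06:00, 08:30–10:30, 11:30–12:30.
Latest start in the last window 11:30–12:30 is 12:30 − 60 min = 11:30.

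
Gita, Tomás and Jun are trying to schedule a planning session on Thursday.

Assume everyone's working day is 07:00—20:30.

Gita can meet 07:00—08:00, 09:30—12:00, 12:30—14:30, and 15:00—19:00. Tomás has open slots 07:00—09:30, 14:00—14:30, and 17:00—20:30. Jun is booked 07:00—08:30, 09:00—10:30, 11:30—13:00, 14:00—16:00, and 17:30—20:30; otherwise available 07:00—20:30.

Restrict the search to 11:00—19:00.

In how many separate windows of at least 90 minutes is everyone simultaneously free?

0

Jun free within 07:00–20:30: 08:30–09:00, 10:30–11:30, 13:00–14:00, 16:00–17:30.
Gita ∩ Tomás: 07:00–08:00, 14:00–14:30, 17:00–19:00.
Gita ∩ Tomás ∩ Jun: 17:00–17:30.
Restricted to 11:00–19:00: 17:00–17:30.
Windows ≥ 90 min: (none).
That's 0 windows.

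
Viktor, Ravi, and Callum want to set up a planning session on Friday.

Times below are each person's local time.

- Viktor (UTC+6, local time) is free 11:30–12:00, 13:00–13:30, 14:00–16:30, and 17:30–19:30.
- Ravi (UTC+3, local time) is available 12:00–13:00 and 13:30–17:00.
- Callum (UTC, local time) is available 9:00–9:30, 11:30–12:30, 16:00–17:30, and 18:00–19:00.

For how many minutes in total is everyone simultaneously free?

Viktor → UTC: 05:30–06:00, 07:00–07:30, 08:00–10:30, 11:30–13:30.
Ravi → UTC: 09:00–10:00, 10:30–14:00.
Callum → UTC: 09:00–09:30, 11:30–12:30, 16:00–17:30, 18:00–19:00.
Viktor ∩ Ravi: 09:00–10:00, 11:30–13:30.
Viktor ∩ Ravi ∩ Callum: 09:00–09:30, 11:30–12:30.
Total common minutes: 30 + 60 = 90.

90 minutes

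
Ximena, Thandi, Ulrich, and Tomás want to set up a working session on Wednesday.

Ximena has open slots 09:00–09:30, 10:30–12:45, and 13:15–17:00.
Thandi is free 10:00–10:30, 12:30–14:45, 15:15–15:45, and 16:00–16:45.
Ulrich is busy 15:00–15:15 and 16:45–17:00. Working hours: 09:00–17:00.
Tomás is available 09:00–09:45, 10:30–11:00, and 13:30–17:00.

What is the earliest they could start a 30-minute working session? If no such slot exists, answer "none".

13:30

Ulrich free within 09:00–17:00: 09:00–15:00, 15:15–16:45.
Ximena ∩ Thandi: 12:30–12:45, 13:15–14:45, 15:15–15:45, 16:00–16:45.
Ximena ∩ Thandi ∩ Ulrich: 12:30–12:45, 13:15–14:45, 15:15–15:45, 16:00–16:45.
Ximena ∩ Thandi ∩ Ulrich ∩ Tomás: 13:30–14:45, 15:15–15:45, 16:00–16:45.
Windows ≥ 30 min: 13:30–14:45, 15:15–15:45, 16:00–16:45.
Earliest such window starts at 13:30.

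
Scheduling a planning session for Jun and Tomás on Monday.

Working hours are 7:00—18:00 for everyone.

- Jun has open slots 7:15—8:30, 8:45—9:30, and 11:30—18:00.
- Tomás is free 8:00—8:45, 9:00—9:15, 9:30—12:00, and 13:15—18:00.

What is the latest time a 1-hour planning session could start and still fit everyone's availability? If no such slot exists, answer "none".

Jun ∩ Tomás: 08:00–08:30, 09:00–09:15, 11:30–12:00, 13:15–18:00.
Windows ≥ 60 min: 13:15–18:00.
Latest start in the last window 13:15–18:00 is 18:00 − 60 min = 17:00.

17:00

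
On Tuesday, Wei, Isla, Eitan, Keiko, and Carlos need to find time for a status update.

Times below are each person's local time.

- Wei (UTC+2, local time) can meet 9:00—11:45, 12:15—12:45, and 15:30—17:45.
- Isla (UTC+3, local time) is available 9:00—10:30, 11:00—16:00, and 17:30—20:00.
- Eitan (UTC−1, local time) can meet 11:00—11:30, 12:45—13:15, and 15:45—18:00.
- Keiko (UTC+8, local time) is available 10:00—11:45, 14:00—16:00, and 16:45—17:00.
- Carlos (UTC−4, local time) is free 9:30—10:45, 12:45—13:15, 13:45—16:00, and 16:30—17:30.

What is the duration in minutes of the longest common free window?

Wei → UTC: 07:00–09:45, 10:15–10:45, 13:30–15:45.
Isla → UTC: 06:00–07:30, 08:00–13:00, 14:30–17:00.
Eitan → UTC: 12:00–12:30, 13:45–14:15, 16:45–19:00.
Keiko → UTC: 02:00–03:45, 06:00–08:00, 08:45–09:00.
Carlos → UTC: 13:30–14:45, 16:45–17:15, 17:45–20:00, 20:30–21:30.
Wei ∩ Isla: 07:00–07:30, 08:00–09:45, 10:15–10:45, 14:30–15:45.
Wei ∩ Isla ∩ Eitan: (none).
Wei ∩ Isla ∩ Eitan ∩ Keiko: (none).
Wei ∩ Isla ∩ Eitan ∩ Keiko ∩ Carlos: (none).
No common window.

0 minutes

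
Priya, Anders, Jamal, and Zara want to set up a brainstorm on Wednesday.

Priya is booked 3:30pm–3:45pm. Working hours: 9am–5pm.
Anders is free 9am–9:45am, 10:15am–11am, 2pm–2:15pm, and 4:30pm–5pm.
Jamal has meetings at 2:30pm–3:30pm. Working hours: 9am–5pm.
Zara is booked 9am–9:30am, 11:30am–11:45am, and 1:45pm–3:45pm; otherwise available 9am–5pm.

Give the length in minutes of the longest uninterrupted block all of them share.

Priya free within 09:00–17:00: 09:00–15:30, 15:45–17:00.
Jamal free within 09:00–17:00: 09:00–14:30, 15:30–17:00.
Zara free within 09:00–17:00: 09:30–11:30, 11:45–13:45, 15:45–17:00.
Priya ∩ Anders: 09:00–09:45, 10:15–11:00, 14:00–14:15, 16:30–17:00.
Priya ∩ Anders ∩ Jamal: 09:00–09:45, 10:15–11:00, 14:00–14:15, 16:30–17:00.
Priya ∩ Anders ∩ Jamal ∩ Zara: 09:30–09:45, 10:15–11:00, 16:30–17:00.
Common window lengths: 15, 45, 30 min; longest is 45.

45 minutes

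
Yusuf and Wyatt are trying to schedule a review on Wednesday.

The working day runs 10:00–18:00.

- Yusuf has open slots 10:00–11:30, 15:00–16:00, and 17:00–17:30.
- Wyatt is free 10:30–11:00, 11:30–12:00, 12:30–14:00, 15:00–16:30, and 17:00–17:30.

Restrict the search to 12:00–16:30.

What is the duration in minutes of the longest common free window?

Yusuf ∩ Wyatt: 10:30–11:00, 15:00–16:00, 17:00–17:30.
Restricted to 12:00–16:30: 15:00–16:00.
Single common window of 60 minutes.

60 minutes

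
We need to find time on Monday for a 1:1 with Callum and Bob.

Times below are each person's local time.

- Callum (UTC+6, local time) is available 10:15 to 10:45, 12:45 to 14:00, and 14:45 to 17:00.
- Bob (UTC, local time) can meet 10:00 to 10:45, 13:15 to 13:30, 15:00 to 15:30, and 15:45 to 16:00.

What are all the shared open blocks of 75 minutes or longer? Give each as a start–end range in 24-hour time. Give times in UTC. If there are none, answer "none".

Callum → UTC: 04:15–04:45, 06:45–08:00, 08:45–11:00.
Bob → UTC: 10:00–10:45, 13:15–13:30, 15:00–15:30, 15:45–16:00.
Callum ∩ Bob: 10:00–10:45.
Windows ≥ 75 min: (none).

none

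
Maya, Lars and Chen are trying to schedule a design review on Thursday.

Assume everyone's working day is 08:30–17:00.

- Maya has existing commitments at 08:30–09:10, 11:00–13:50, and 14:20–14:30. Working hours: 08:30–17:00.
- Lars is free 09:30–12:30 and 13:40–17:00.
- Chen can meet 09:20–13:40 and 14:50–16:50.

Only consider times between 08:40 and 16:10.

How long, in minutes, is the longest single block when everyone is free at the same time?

Maya free within 08:30–17:00: 09:10–11:00, 13:50–14:20, 14:30–17:00.
Maya ∩ Lars: 09:30–11:00, 13:50–14:20, 14:30–17:00.
Maya ∩ Lars ∩ Chen: 09:30–11:00, 14:50–16:50.
Restricted to 08:40–16:10: 09:30–11:00, 14:50–16:10.
Common window lengths: 90, 80 min; longest is 90.

90 minutes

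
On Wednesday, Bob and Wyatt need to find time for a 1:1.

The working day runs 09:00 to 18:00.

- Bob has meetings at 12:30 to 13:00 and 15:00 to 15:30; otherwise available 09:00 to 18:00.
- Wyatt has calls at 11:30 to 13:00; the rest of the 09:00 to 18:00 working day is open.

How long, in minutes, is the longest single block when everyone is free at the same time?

150 minutes

Bob free within 09:00–18:00: 09:00–12:30, 13:00–15:00, 15:30–18:00.
Wyatt free within 09:00–18:00: 09:00–11:30, 13:00–18:00.
Bob ∩ Wyatt: 09:00–11:30, 13:00–15:00, 15:30–18:00.
Common window lengths: 150, 120, 150 min; longest is 150.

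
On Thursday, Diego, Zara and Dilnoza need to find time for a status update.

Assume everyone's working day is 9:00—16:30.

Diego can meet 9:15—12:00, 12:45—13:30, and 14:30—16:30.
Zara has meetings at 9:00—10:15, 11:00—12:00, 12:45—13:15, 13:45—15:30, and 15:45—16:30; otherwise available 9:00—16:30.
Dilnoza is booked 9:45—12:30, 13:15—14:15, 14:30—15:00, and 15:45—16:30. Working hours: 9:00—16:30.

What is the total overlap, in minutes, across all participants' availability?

15 minutes

Zara free within 09:00–16:30: 10:15–11:00, 12:00–12:45, 13:15–13:45, 15:30–15:45.
Dilnoza free within 09:00–16:30: 09:00–09:45, 12:30–13:15, 14:15–14:30, 15:00–15:45.
Diego ∩ Zara: 10:15–11:00, 13:15–13:30, 15:30–15:45.
Diego ∩ Zara ∩ Dilnoza: 15:30–15:45.
Total common minutes: 15.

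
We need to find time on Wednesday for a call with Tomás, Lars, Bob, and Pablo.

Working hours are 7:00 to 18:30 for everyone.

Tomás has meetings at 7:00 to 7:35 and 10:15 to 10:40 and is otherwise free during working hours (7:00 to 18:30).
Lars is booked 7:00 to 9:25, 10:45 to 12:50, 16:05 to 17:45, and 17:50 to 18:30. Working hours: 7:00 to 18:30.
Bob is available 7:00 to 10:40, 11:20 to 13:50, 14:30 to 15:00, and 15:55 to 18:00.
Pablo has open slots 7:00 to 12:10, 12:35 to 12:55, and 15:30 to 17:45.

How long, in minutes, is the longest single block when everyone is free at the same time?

50 minutes

Tomás free within 07:00–18:30: 07:35–10:15, 10:40–18:30.
Lars free within 07:00–18:30: 09:25–10:45, 12:50–16:05, 17:45–17:50.
Tomás ∩ Lars: 09:25–10:15, 10:40–10:45, 12:50–16:05, 17:45–17:50.
Tomás ∩ Lars ∩ Bob: 09:25–10:15, 12:50–13:50, 14:30–15:00, 15:55–16:05, 17:45–17:50.
Tomás ∩ Lars ∩ Bob ∩ Pablo: 09:25–10:15, 12:50–12:55, 15:55–16:05.
Common window lengths: 50, 5, 10 min; longest is 50.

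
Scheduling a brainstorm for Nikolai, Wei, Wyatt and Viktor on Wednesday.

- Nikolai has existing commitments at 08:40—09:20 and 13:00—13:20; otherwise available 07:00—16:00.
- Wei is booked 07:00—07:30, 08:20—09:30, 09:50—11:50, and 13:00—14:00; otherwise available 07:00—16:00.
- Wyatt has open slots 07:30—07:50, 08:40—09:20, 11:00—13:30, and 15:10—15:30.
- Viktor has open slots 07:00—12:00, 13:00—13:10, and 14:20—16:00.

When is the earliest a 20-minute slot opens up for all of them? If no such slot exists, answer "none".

Nikolai free within 07:00–16:00: 07:00–08:40, 09:20–13:00, 13:20–16:00.
Wei free within 07:00–16:00: 07:30–08:20, 09:30–09:50, 11:50–13:00, 14:00–16:00.
Nikolai ∩ Wei: 07:30–08:20, 09:30–09:50, 11:50–13:00, 14:00–16:00.
Nikolai ∩ Wei ∩ Wyatt: 07:30–07:50, 11:50–13:00, 15:10–15:30.
Nikolai ∩ Wei ∩ Wyatt ∩ Viktor: 07:30–07:50, 11:50–12:00, 15:10–15:30.
Windows ≥ 20 min: 07:30–07:50, 15:10–15:30.
Earliest such window starts at 07:30.

07:30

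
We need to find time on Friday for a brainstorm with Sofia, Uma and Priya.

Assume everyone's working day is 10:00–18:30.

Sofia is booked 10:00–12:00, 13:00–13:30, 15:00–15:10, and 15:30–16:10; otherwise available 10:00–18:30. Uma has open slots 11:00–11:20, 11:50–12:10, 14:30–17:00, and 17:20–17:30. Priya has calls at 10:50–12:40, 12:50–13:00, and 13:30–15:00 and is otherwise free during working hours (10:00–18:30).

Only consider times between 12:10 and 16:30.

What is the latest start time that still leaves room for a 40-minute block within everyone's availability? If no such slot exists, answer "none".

none

Sofia free within 10:00–18:30: 12:00–13:00, 13:30–15:00, 15:10–15:30, 16:10–18:30.
Priya free within 10:00–18:30: 10:00–10:50, 12:40–12:50, 13:00–13:30, 15:00–18:30.
Sofia ∩ Uma: 12:00–12:10, 14:30–15:00, 15:10–15:30, 16:10–17:00, 17:20–17:30.
Sofia ∩ Uma ∩ Priya: 15:10–15:30, 16:10–17:00, 17:20–17:30.
Restricted to 12:10–16:30: 15:10–15:30, 16:10–16:30.
Windows ≥ 40 min: (none).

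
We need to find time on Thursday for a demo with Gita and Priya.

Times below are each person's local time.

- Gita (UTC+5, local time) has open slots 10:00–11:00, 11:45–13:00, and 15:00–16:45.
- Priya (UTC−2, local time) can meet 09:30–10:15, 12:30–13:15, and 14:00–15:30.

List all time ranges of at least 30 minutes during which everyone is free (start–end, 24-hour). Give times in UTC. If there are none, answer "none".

none

Gita → UTC: 05:00–06:00, 06:45–08:00, 10:00–11:45.
Priya → UTC: 11:30–12:15, 14:30–15:15, 16:00–17:30.
Gita ∩ Priya: 11:30–11:45.
Windows ≥ 30 min: (none).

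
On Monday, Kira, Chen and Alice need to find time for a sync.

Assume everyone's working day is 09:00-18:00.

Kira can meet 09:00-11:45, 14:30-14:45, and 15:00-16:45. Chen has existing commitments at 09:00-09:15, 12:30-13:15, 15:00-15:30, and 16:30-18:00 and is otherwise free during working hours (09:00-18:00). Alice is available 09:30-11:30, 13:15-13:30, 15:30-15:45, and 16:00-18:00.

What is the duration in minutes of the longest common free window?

120 minutes

Chen free within 09:00–18:00: 09:15–12:30, 13:15–15:00, 15:30–16:30.
Kira ∩ Chen: 09:15–11:45, 14:30–14:45, 15:30–16:30.
Kira ∩ Chen ∩ Alice: 09:30–11:30, 15:30–15:45, 16:00–16:30.
Common window lengths: 120, 15, 30 min; longest is 120.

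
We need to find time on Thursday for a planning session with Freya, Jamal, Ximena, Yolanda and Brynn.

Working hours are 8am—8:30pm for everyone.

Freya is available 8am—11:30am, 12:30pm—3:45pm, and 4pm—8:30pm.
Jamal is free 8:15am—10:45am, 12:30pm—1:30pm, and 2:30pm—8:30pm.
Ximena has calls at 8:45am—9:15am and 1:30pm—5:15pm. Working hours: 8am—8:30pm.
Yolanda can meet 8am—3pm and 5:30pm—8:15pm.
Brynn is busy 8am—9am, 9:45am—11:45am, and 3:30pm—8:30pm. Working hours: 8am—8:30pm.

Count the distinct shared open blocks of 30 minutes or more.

Ximena free within 08:00–20:30: 08:00–08:45, 09:15–13:30, 17:15–20:30.
Brynn free within 08:00–20:30: 09:00–09:45, 11:45–15:30.
Freya ∩ Jamal: 08:15–10:45, 12:30–13:30, 14:30–15:45, 16:00–20:30.
Freya ∩ Jamal ∩ Ximena: 08:15–08:45, 09:15–10:45, 12:30–13:30, 17:15–20:30.
Freya ∩ Jamal ∩ Ximena ∩ Yolanda: 08:15–08:45, 09:15–10:45, 12:30–13:30, 17:30–20:15.
Freya ∩ Jamal ∩ Ximena ∩ Yolanda ∩ Brynn: 09:15–09:45, 12:30–13:30.
Windows ≥ 30 min: 09:15–09:45, 12:30–13:30.
That's 2 windows.

2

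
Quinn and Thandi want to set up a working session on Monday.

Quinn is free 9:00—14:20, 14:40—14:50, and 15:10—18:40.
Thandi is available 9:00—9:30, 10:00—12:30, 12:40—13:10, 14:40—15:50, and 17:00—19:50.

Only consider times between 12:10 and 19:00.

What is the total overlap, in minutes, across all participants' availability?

200 minutes

Quinn ∩ Thandi: 09:00–09:30, 10:00–12:30, 12:40–13:10, 14:40–14:50, 15:10–15:50, 17:00–18:40.
Restricted to 12:10–19:00: 12:10–12:30, 12:40–13:10, 14:40–14:50, 15:10–15:50, 17:00–18:40.
Total common minutes: 20 + 30 + 10 + 40 + 100 = 200.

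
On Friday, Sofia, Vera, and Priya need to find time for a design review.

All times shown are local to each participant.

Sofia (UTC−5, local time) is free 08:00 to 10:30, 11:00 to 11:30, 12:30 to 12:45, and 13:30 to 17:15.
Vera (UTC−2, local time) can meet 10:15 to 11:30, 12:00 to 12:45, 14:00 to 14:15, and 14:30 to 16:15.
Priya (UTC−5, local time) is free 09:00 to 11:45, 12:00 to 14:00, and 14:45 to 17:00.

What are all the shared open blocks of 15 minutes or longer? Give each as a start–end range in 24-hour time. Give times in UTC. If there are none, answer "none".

14:00–14:45, 16:00–16:15, 17:30–17:45

Sofia → UTC: 13:00–15:30, 16:00–16:30, 17:30–17:45, 18:30–22:15.
Vera → UTC: 12:15–13:30, 14:00–14:45, 16:00–16:15, 16:30–18:15.
Priya → UTC: 14:00–16:45, 17:00–19:00, 19:45–22:00.
Sofia ∩ Vera: 13:00–13:30, 14:00–14:45, 16:00–16:15, 17:30–17:45.
Sofia ∩ Vera ∩ Priya: 14:00–14:45, 16:00–16:15, 17:30–17:45.
Windows ≥ 15 min: 14:00–14:45, 16:00–16:15, 17:30–17:45.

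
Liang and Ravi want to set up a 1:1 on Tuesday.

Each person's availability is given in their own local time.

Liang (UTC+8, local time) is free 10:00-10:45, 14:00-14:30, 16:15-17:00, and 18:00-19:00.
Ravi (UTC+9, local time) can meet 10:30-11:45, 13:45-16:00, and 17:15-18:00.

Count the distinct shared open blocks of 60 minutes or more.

0

Liang → UTC: 02:00–02:45, 06:00–06:30, 08:15–09:00, 10:00–11:00.
Ravi → UTC: 01:30–02:45, 04:45–07:00, 08:15–09:00.
Liang ∩ Ravi: 02:00–02:45, 06:00–06:30, 08:15–09:00.
Windows ≥ 60 min: (none).
That's 0 windows.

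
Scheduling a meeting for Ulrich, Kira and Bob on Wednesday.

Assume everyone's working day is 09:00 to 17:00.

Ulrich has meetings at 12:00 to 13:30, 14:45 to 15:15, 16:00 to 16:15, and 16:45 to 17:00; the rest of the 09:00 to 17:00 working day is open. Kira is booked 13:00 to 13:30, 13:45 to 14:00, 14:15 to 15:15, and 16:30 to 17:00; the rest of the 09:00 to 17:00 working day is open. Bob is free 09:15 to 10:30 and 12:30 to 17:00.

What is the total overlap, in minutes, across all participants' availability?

Ulrich free within 09:00–17:00: 09:00–12:00, 13:30–14:45, 15:15–16:00, 16:15–16:45.
Kira free within 09:00–17:00: 09:00–13:00, 13:30–13:45, 14:00–14:15, 15:15–16:30.
Ulrich ∩ Kira: 09:00–12:00, 13:30–13:45, 14:00–14:15, 15:15–16:00, 16:15–16:30.
Ulrich ∩ Kira ∩ Bob: 09:15–10:30, 13:30–13:45, 14:00–14:15, 15:15–16:00, 16:15–16:30.
Total common minutes: 75 + 15 + 15 + 45 + 15 = 165.

165 minutes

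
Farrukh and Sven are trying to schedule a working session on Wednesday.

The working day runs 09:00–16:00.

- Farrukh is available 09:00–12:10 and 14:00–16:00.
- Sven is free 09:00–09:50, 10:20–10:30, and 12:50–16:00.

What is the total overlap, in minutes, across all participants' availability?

Farrukh ∩ Sven: 09:00–09:50, 10:20–10:30, 14:00–16:00.
Total common minutes: 50 + 10 + 120 = 180.

180 minutes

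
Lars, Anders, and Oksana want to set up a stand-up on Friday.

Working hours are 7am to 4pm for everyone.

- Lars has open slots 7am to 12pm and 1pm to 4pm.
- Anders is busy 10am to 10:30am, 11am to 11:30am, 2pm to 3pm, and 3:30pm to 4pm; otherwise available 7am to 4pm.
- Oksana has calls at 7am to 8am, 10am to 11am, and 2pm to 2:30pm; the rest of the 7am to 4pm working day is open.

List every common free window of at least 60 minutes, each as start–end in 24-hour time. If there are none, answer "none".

08:00–10:00, 13:00–14:00

Anders free within 07:00–16:00: 07:00–10:00, 10:30–11:00, 11:30–14:00, 15:00–15:30.
Oksana free within 07:00–16:00: 08:00–10:00, 11:00–14:00, 14:30–16:00.
Lars ∩ Anders: 07:00–10:00, 10:30–11:00, 11:30–12:00, 13:00–14:00, 15:00–15:30.
Lars ∩ Anders ∩ Oksana: 08:00–10:00, 11:30–12:00, 13:00–14:00, 15:00–15:30.
Windows ≥ 60 min: 08:00–10:00, 13:00–14:00.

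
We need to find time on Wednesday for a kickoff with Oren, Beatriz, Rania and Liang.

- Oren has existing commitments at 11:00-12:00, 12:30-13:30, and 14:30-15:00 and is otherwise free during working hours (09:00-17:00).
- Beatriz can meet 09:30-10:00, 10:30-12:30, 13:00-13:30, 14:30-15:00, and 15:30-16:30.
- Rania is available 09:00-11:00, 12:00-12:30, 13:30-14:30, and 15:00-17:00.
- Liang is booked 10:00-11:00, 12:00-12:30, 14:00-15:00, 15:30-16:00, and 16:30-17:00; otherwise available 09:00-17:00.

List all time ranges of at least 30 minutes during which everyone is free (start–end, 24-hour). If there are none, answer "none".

09:30–10:00, 16:00–16:30

Oren free within 09:00–17:00: 09:00–11:00, 12:00–12:30, 13:30–14:30, 15:00–17:00.
Liang free within 09:00–17:00: 09:00–10:00, 11:00–12:00, 12:30–14:00, 15:00–15:30, 16:00–16:30.
Oren ∩ Beatriz: 09:30–10:00, 10:30–11:00, 12:00–12:30, 15:30–16:30.
Oren ∩ Beatriz ∩ Rania: 09:30–10:00, 10:30–11:00, 12:00–12:30, 15:30–16:30.
Oren ∩ Beatriz ∩ Rania ∩ Liang: 09:30–10:00, 16:00–16:30.
Windows ≥ 30 min: 09:30–10:00, 16:00–16:30.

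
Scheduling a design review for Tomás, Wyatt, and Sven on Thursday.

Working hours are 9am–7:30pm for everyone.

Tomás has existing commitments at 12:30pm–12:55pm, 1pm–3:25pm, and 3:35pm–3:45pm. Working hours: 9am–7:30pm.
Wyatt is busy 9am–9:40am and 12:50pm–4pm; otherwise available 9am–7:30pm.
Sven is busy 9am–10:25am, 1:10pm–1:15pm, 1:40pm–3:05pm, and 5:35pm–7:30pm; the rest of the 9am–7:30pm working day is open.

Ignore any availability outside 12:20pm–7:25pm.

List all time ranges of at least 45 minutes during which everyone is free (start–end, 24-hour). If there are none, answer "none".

Tomás free within 09:00–19:30: 09:00–12:30, 12:55–13:00, 15:25–15:35, 15:45–19:30.
Wyatt free within 09:00–19:30: 09:40–12:50, 16:00–19:30.
Sven free within 09:00–19:30: 10:25–13:10, 13:15–13:40, 15:05–17:35.
Tomás ∩ Wyatt: 09:40–12:30, 16:00–19:30.
Tomás ∩ Wyatt ∩ Sven: 10:25–12:30, 16:00–17:35.
Restricted to 12:20–19:25: 12:20–12:30, 16:00–17:35.
Windows ≥ 45 min: 16:00–17:35.

16:00–17:35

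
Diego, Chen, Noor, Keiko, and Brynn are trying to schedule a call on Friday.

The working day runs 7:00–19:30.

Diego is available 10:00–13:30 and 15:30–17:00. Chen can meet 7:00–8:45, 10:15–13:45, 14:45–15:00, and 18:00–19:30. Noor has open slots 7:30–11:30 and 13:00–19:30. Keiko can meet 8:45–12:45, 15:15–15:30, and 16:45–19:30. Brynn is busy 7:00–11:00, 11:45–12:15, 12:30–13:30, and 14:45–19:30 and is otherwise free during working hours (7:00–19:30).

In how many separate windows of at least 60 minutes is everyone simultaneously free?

0

Brynn free within 07:00–19:30: 11:00–11:45, 12:15–12:30, 13:30–14:45.
Diego ∩ Chen: 10:15–13:30.
Diego ∩ Chen ∩ Noor: 10:15–11:30, 13:00–13:30.
Diego ∩ Chen ∩ Noor ∩ Keiko: 10:15–11:30.
Diego ∩ Chen ∩ Noor ∩ Keiko ∩ Brynn: 11:00–11:30.
Windows ≥ 60 min: (none).
That's 0 windows.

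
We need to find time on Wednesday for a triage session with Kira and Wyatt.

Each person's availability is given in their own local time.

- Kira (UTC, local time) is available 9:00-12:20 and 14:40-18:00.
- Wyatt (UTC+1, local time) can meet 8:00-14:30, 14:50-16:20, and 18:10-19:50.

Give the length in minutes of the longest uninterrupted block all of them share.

Kira → UTC: 09:00–12:20, 14:40–18:00.
Wyatt → UTC: 07:00–13:30, 13:50–15:20, 17:10–18:50.
Kira ∩ Wyatt: 09:00–12:20, 14:40–15:20, 17:10–18:00.
Common window lengths: 200, 40, 50 min; longest is 200.

200 minutes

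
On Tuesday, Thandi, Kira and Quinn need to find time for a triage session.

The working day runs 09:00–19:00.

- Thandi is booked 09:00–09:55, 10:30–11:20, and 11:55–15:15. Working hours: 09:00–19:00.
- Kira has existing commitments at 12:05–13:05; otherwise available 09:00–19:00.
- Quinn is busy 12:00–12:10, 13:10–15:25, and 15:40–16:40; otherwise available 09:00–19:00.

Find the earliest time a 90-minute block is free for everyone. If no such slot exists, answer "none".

Thandi free within 09:00–19:00: 09:55–10:30, 11:20–11:55, 15:15–19:00.
Kira free within 09:00–19:00: 09:00–12:05, 13:05–19:00.
Quinn free within 09:00–19:00: 09:00–12:00, 12:10–13:10, 15:25–15:40, 16:40–19:00.
Thandi ∩ Kira: 09:55–10:30, 11:20–11:55, 15:15–19:00.
Thandi ∩ Kira ∩ Quinn: 09:55–10:30, 11:20–11:55, 15:25–15:40, 16:40–19:00.
Windows ≥ 90 min: 16:40–19:00.
Earliest such window starts at 16:40.

16:40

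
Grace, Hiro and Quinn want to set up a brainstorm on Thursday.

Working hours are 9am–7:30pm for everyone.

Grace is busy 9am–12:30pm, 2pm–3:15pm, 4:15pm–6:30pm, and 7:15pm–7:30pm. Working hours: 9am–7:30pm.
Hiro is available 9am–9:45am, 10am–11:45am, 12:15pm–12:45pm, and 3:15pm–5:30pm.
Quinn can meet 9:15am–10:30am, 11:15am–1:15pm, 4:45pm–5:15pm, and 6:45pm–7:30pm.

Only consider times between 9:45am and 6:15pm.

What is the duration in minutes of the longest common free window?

Grace free within 09:00–19:30: 12:30–14:00, 15:15–16:15, 18:30–19:15.
Grace ∩ Hiro: 12:30–12:45, 15:15–16:15.
Grace ∩ Hiro ∩ Quinn: 12:30–12:45.
Restricted to 09:45–18:15: 12:30–12:45.
Single common window of 15 minutes.

15 minutes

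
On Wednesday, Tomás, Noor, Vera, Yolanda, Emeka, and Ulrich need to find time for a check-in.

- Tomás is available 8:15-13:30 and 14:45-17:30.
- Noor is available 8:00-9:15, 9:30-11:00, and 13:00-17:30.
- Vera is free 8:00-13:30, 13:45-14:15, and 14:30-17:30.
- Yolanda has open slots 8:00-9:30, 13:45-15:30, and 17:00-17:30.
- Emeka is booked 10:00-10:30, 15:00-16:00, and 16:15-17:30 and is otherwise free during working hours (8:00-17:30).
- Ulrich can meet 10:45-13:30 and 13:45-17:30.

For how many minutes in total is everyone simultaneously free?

Emeka free within 08:00–17:30: 08:00–10:00, 10:30–15:00, 16:00–16:15.
Tomás ∩ Noor: 08:15–09:15, 09:30–11:00, 13:00–13:30, 14:45–17:30.
Tomás ∩ Noor ∩ Vera: 08:15–09:15, 09:30–11:00, 13:00–13:30, 14:45–17:30.
Tomás ∩ Noor ∩ Vera ∩ Yolanda: 08:15–09:15, 14:45–15:30, 17:00–17:30.
Tomás ∩ Noor ∩ Vera ∩ Yolanda ∩ Emeka: 08:15–09:15, 14:45–15:00.
Tomás ∩ Noor ∩ Vera ∩ Yolanda ∩ Emeka ∩ Ulrich: 14:45–15:00.
Total common minutes: 15.

15 minutes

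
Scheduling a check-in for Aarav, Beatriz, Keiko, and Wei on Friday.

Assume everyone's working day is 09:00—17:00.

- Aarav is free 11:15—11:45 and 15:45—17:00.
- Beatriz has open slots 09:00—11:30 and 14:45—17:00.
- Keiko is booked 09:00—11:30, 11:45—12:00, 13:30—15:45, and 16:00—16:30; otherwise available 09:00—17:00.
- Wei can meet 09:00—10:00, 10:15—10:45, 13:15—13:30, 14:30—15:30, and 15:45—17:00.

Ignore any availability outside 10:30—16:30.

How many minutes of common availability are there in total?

15 minutes

Keiko free within 09:00–17:00: 11:30–11:45, 12:00–13:30, 15:45–16:00, 16:30–17:00.
Aarav ∩ Beatriz: 11:15–11:30, 15:45–17:00.
Aarav ∩ Beatriz ∩ Keiko: 15:45–16:00, 16:30–17:00.
Aarav ∩ Beatriz ∩ Keiko ∩ Wei: 15:45–16:00, 16:30–17:00.
Restricted to 10:30–16:30: 15:45–16:00.
Total common minutes: 15.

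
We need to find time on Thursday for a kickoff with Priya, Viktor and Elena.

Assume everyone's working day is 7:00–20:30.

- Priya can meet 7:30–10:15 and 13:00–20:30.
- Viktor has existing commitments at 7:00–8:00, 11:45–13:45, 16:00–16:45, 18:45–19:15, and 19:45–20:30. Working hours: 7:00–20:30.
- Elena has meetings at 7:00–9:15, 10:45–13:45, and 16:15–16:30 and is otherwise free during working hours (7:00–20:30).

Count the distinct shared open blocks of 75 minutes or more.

Viktor free within 07:00–20:30: 08:00–11:45, 13:45–16:00, 16:45–18:45, 19:15–19:45.
Elena free within 07:00–20:30: 09:15–10:45, 13:45–16:15, 16:30–20:30.
Priya ∩ Viktor: 08:00–10:15, 13:45–16:00, 16:45–18:45, 19:15–19:45.
Priya ∩ Viktor ∩ Elena: 09:15–10:15, 13:45–16:00, 16:45–18:45, 19:15–19:45.
Windows ≥ 75 min: 13:45–16:00, 16:45–18:45.
That's 2 windows.

2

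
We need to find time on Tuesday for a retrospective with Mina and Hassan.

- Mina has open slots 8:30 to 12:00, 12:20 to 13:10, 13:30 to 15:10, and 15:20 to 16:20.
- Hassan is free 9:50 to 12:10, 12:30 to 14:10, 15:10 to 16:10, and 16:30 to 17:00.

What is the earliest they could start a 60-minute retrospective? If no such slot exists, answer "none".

Mina ∩ Hassan: 09:50–12:00, 12:30–13:10, 13:30–14:10, 15:20–16:10.
Windows ≥ 60 min: 09:50–12:00.
Earliest such window starts at 09:50.

09:50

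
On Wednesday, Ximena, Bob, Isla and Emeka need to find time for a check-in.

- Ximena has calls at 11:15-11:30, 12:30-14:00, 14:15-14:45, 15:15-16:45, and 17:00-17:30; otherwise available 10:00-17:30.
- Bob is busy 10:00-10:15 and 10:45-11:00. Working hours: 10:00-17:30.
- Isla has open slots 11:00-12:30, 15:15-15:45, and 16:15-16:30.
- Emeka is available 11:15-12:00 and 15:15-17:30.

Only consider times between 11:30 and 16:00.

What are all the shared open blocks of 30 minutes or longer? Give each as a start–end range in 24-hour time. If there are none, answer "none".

Ximena free within 10:00–17:30: 10:00–11:15, 11:30–12:30, 14:00–14:15, 14:45–15:15, 16:45–17:00.
Bob free within 10:00–17:30: 10:15–10:45, 11:00–17:30.
Ximena ∩ Bob: 10:15–10:45, 11:00–11:15, 11:30–12:30, 14:00–14:15, 14:45–15:15, 16:45–17:00.
Ximena ∩ Bob ∩ Isla: 11:00–11:15, 11:30–12:30.
Ximena ∩ Bob ∩ Isla ∩ Emeka: 11:30–12:00.
Restricted to 11:30–16:00: 11:30–12:00.
Windows ≥ 30 min: 11:30–12:00.

11:30–12:00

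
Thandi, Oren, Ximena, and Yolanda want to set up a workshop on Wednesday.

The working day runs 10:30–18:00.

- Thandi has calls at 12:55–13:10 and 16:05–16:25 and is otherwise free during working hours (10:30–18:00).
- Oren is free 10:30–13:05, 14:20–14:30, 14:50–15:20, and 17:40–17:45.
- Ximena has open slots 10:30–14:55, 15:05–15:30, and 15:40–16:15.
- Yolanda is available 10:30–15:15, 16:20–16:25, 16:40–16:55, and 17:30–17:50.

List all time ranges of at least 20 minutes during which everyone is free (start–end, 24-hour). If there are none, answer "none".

10:30–12:55

Thandi free within 10:30–18:00: 10:30–12:55, 13:10–16:05, 16:25–18:00.
Thandi ∩ Oren: 10:30–12:55, 14:20–14:30, 14:50–15:20, 17:40–17:45.
Thandi ∩ Oren ∩ Ximena: 10:30–12:55, 14:20–14:30, 14:50–14:55, 15:05–15:20.
Thandi ∩ Oren ∩ Ximena ∩ Yolanda: 10:30–12:55, 14:20–14:30, 14:50–14:55, 15:05–15:15.
Windows ≥ 20 min: 10:30–12:55.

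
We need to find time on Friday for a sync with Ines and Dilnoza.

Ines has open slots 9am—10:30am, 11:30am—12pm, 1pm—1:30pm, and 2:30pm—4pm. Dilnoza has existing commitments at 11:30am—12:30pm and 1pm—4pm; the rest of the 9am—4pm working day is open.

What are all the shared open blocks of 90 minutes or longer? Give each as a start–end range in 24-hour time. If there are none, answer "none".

09:00–10:30

Dilnoza free within 09:00–16:00: 09:00–11:30, 12:30–13:00.
Ines ∩ Dilnoza: 09:00–10:30.
Windows ≥ 90 min: 09:00–10:30.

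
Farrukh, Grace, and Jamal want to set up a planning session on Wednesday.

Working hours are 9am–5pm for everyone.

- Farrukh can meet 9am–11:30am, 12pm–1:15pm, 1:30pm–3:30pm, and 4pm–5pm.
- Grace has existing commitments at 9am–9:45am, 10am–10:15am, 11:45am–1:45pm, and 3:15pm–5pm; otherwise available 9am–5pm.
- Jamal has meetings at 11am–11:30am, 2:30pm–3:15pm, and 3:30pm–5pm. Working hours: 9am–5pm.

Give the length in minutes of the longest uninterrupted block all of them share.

45 minutes

Grace free within 09:00–17:00: 09:45–10:00, 10:15–11:45, 13:45–15:15.
Jamal free within 09:00–17:00: 09:00–11:00, 11:30–14:30, 15:15–15:30.
Farrukh ∩ Grace: 09:45–10:00, 10:15–11:30, 13:45–15:15.
Farrukh ∩ Grace ∩ Jamal: 09:45–10:00, 10:15–11:00, 13:45–14:30.
Common window lengths: 15, 45, 45 min; longest is 45.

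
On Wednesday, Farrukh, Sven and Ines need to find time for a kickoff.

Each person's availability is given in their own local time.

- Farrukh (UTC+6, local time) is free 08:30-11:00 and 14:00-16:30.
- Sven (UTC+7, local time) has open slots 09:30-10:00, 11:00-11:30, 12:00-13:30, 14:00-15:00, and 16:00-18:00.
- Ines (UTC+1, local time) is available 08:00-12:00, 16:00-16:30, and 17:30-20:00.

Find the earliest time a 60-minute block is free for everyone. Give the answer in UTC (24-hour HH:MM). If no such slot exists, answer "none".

Farrukh → UTC: 02:30–05:00, 08:00–10:30.
Sven → UTC: 02:30–03:00, 04:00–04:30, 05:00–06:30, 07:00–08:00, 09:00–11:00.
Ines → UTC: 07:00–11:00, 15:00–15:30, 16:30–19:00.
Farrukh ∩ Sven: 02:30–03:00, 04:00–04:30, 09:00–10:30.
Farrukh ∩ Sven ∩ Ines: 09:00–10:30.
Windows ≥ 60 min: 09:00–10:30.
Earliest such window starts at 09:00.

09:00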